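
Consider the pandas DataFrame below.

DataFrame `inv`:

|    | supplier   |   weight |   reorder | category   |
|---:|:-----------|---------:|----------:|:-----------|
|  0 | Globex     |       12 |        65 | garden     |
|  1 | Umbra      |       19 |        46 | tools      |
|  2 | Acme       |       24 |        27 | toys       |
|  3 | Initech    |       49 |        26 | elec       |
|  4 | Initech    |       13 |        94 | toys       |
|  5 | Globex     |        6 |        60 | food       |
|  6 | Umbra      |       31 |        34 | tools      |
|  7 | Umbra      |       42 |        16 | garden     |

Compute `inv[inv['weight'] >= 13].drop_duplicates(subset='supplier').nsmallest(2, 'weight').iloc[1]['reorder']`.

27

filter rows where weight >= 13:
  supplier  weight  reorder category
1    Umbra      19       46    tools
2     Acme      24       27     toys
3  Initech      49       26     elec
4  Initech      13       94     toys
6    Umbra      31       34    tools
7    Umbra      42       16   garden
drop duplicate supplier (keep=first):
  supplier  weight  reorder category
1    Umbra      19       46    tools
2     Acme      24       27     toys
3  Initech      49       26     elec
take 2 rows with smallest weight:
  supplier  weight  reorder category
1    Umbra      19       46    tools
2     Acme      24       27     toys
So iloc[1]['reorder'] = 27.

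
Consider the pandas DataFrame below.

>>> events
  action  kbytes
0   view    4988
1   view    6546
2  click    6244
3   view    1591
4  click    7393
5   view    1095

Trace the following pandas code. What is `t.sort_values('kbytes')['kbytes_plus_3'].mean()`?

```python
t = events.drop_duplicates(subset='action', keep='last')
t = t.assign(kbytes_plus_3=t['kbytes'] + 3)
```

4247.0

drop duplicate action (keep=last):
  action  kbytes
4  click    7393
5   view    1095
add column kbytes_plus_3 = t['kbytes'] + 3:
  action  kbytes  kbytes_plus_3
4  click    7393           7396
5   view    1095           1098
sort by kbytes:
  action  kbytes  kbytes_plus_3
5   view    1095           1098
4  click    7393           7396
Then the mean of column 'kbytes_plus_3': 4247.0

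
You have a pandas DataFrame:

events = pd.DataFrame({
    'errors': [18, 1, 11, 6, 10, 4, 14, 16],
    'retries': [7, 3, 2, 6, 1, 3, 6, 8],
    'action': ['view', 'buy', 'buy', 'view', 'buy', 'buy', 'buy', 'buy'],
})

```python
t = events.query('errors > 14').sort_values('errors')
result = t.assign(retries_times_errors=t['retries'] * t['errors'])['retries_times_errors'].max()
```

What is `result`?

filter rows where errors > 14:
   errors  retries action
0      18        7   view
7      16        8    buy
sort by errors:
   errors  retries action
7      16        8    buy
0      18        7   view
add column retries_times_errors = t['retries'] * t['errors']:
   errors  retries action  retries_times_errors
7      16        8    buy                   128
0      18        7   view                   126
Reading off the max of column 'retries_times_errors', we get 128.

128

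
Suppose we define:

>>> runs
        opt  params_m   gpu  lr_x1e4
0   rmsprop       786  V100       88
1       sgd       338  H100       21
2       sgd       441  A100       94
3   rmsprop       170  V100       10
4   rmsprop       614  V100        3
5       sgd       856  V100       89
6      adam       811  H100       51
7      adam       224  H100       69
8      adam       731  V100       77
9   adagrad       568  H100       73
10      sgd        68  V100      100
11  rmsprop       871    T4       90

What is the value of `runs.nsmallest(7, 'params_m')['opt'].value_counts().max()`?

take 7 rows with smallest params_m:
        opt  params_m   gpu  lr_x1e4
10      sgd        68  V100      100
3   rmsprop       170  V100       10
7      adam       224  H100       69
1       sgd       338  H100       21
2       sgd       441  A100       94
9   adagrad       568  H100       73
4   rmsprop       614  V100        3
value_counts of opt:
opt
sgd        3
rmsprop    2
adam       1
adagrad    1
Name: count, dtype: int64
Reading off the max of the resulting series, we get 3.

3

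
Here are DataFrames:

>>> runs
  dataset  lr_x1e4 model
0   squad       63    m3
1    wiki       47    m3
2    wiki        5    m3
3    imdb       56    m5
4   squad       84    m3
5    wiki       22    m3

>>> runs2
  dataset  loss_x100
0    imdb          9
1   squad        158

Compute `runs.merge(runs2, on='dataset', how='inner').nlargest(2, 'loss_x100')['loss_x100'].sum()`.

316

merge on 'dataset' (how='inner') → 3 rows:
  dataset  lr_x1e4 model  loss_x100
0   squad       63    m3        158
1    imdb       56    m5          9
2   squad       84    m3        158
take 2 rows with largest loss_x100:
  dataset  lr_x1e4 model  loss_x100
0   squad       63    m3        158
2   squad       84    m3        158
sum of column 'loss_x100' → 316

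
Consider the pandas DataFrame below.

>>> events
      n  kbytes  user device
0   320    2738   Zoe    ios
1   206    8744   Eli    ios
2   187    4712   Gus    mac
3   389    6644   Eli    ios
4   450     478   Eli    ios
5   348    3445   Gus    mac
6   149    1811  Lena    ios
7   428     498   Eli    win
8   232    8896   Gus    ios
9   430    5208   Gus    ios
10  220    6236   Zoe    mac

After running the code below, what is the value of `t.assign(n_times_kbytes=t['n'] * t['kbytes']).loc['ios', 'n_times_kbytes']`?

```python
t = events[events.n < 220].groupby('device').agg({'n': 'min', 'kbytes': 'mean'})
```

786347.5

filter rows where n < 220:
     n  kbytes  user device
1  206    8744   Eli    ios
2  187    4712   Gus    mac
6  149    1811  Lena    ios
group by device: min(n), mean(kbytes):
          n  kbytes
device             
ios     149  5277.5
mac     187  4712.0
add column n_times_kbytes = t['n'] * t['kbytes']:
          n  kbytes  n_times_kbytes
device                             
ios     149  5277.5        786347.5
mac     187  4712.0        881144.0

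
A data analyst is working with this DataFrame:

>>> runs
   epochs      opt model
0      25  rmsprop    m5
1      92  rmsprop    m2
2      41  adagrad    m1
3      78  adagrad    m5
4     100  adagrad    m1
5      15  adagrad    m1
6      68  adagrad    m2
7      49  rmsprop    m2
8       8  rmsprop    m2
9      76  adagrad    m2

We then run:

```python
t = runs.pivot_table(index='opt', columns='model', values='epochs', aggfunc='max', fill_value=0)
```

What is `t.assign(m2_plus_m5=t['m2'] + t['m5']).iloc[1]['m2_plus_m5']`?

117

pivot: rows=opt, cols=model, max(epochs):
model     m1  m2  m5
opt                 
adagrad  100  76  78
rmsprop    0  92  25
add column m2_plus_m5 = t['m2'] + t['m5']:
model     m1  m2  m5  m2_plus_m5
opt                             
adagrad  100  76  78         154
rmsprop    0  92  25         117
So iloc[1]['m2_plus_m5'] = 117.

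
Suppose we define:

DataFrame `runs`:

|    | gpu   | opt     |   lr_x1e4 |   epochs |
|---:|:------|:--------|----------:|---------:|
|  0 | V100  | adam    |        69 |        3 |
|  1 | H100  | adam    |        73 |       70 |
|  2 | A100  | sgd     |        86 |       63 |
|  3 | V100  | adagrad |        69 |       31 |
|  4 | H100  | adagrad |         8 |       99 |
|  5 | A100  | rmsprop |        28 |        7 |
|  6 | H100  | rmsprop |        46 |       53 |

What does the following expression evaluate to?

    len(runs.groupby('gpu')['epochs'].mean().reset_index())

group by gpu, mean of epochs:
gpu
A100    35.0
H100    74.0
V100    17.0
Name: epochs, dtype: float64
reset_index():
    gpu  epochs
0  A100    35.0
1  H100    74.0
2  V100    17.0
So reset_index()) = 3.

3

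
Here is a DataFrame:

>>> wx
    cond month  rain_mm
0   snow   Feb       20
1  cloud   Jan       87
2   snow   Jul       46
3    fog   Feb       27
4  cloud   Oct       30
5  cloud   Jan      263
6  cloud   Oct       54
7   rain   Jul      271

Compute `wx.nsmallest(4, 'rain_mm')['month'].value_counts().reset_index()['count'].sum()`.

take 4 rows with smallest rain_mm:
    cond month  rain_mm
0   snow   Feb       20
3    fog   Feb       27
4  cloud   Oct       30
2   snow   Jul       46
value_counts of month:
month
Feb    2
Oct    1
Jul    1
Name: count, dtype: int64
reset_index():
  month  count
0   Feb      2
1   Oct      1
2   Jul      1
sum of column 'count' → 4

4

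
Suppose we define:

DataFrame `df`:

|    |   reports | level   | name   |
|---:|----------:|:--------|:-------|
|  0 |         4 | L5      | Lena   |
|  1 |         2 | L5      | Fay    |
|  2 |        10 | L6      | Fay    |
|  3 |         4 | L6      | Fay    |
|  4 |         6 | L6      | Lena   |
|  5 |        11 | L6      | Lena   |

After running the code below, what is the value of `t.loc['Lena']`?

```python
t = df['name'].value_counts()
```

3

value_counts of name:
name
Lena    3
Fay     3
Name: count, dtype: int64
Reading off the value at index 'Lena', we get 3.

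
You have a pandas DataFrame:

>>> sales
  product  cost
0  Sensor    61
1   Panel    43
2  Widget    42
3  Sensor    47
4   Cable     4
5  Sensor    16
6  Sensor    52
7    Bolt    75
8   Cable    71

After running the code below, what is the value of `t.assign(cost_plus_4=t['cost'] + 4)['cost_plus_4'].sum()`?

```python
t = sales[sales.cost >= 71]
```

filter rows where cost >= 71:
  product  cost
7    Bolt    75
8   Cable    71
add column cost_plus_4 = t['cost'] + 4:
  product  cost  cost_plus_4
7    Bolt    75           79
8   Cable    71           75
Taking the sum of column 'cost_plus_4' gives 154.

154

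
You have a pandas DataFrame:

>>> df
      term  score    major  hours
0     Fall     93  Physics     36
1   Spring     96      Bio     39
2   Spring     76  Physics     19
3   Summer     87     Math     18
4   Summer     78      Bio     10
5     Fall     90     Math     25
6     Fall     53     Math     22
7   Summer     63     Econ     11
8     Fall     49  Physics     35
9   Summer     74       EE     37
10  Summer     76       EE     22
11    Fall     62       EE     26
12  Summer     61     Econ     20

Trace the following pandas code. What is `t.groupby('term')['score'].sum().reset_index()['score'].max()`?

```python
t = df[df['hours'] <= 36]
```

filter rows where hours <= 36:
      term  score    major  hours
0     Fall     93  Physics     36
2   Spring     76  Physics     19
3   Summer     87     Math     18
4   Summer     78      Bio     10
5     Fall     90     Math     25
6     Fall     53     Math     22
7   Summer     63     Econ     11
8     Fall     49  Physics     35
10  Summer     76       EE     22
11    Fall     62       EE     26
12  Summer     61     Econ     20
group by term, sum of score:
term
Fall      347
Spring     76
Summer    365
Name: score, dtype: int64
reset_index():
     term  score
0    Fall    347
1  Spring     76
2  Summer    365

365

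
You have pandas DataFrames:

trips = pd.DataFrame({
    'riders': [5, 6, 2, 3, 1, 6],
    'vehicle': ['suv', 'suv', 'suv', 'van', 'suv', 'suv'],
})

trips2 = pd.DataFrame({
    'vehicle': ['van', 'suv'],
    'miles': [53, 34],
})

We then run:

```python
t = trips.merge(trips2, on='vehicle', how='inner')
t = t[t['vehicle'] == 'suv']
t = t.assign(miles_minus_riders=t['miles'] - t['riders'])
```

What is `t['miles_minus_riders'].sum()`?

merge on 'vehicle' (how='inner') → 6 rows:
   riders vehicle  miles
0       5     suv     34
1       6     suv     34
2       2     suv     34
3       3     van     53
4       1     suv     34
5       6     suv     34
filter rows where vehicle == 'suv':
   riders vehicle  miles
0       5     suv     34
1       6     suv     34
2       2     suv     34
4       1     suv     34
5       6     suv     34
add column miles_minus_riders = t['miles'] - t['riders']:
   riders vehicle  miles  miles_minus_riders
0       5     suv     34                  29
1       6     suv     34                  28
2       2     suv     34                  32
4       1     suv     34                  33
5       6     suv     34                  28
Taking the sum of column 'miles_minus_riders' gives 150.

150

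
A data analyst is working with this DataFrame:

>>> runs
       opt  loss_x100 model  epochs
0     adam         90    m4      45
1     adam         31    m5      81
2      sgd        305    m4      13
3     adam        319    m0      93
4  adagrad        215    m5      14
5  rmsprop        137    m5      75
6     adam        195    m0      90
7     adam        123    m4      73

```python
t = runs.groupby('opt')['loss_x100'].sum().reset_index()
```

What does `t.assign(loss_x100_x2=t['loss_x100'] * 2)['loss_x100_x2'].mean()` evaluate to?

group by opt, sum of loss_x100:
opt
adagrad    215
adam       758
rmsprop    137
sgd        305
Name: loss_x100, dtype: int64
reset_index():
       opt  loss_x100
0  adagrad        215
1     adam        758
2  rmsprop        137
3      sgd        305
add column loss_x100_x2 = t['loss_x100'] * 2:
       opt  loss_x100  loss_x100_x2
0  adagrad        215           430
1     adam        758          1516
2  rmsprop        137           274
3      sgd        305           610
The mean of column 'loss_x100_x2' is 707.5.

707.5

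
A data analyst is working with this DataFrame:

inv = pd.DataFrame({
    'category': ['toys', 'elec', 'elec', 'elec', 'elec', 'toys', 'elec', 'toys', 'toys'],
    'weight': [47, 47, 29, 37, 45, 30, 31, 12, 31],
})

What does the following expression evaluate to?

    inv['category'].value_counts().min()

4

value_counts of category:
category
elec    5
toys    4
Name: count, dtype: int64
The min of the resulting series is 4.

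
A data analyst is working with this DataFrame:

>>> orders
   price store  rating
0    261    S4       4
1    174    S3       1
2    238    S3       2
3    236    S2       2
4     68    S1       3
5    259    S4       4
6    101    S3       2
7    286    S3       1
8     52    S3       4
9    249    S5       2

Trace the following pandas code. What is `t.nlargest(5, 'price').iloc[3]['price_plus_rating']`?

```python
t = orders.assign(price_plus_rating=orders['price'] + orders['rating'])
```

251

add column price_plus_rating = orders['price'] + orders['rating']:
   price store  rating  price_plus_rating
0    261    S4       4                265
1    174    S3       1                175
2    238    S3       2                240
3    236    S2       2                238
4     68    S1       3                 71
5    259    S4       4                263
6    101    S3       2                103
7    286    S3       1                287
8     52    S3       4                 56
9    249    S5       2                251
take 5 rows with largest price:
   price store  rating  price_plus_rating
7    286    S3       1                287
0    261    S4       4                265
5    259    S4       4                263
9    249    S5       2                251
2    238    S3       2                240
So iloc[3]['price_plus_rating'] = 251.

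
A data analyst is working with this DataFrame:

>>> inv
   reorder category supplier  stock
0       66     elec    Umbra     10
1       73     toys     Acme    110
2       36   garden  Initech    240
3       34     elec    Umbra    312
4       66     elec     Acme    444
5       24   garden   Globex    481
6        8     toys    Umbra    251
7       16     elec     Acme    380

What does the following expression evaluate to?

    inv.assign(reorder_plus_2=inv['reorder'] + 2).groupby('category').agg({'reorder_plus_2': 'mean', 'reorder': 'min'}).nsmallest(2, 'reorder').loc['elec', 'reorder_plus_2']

47.5

add column reorder_plus_2 = inv['reorder'] + 2:
   reorder category supplier  stock  reorder_plus_2
0       66     elec    Umbra     10              68
1       73     toys     Acme    110              75
2       36   garden  Initech    240              38
3       34     elec    Umbra    312              36
4       66     elec     Acme    444              68
5       24   garden   Globex    481              26
6        8     toys    Umbra    251              10
7       16     elec     Acme    380              18
group by category: mean(reorder_plus_2), min(reorder):
          reorder_plus_2  reorder
category                         
elec                47.5       16
garden              32.0       24
toys                42.5        8
take 2 rows with smallest reorder:
          reorder_plus_2  reorder
category                         
toys                42.5        8
elec                47.5       16
The value at row 'elec', column 'reorder_plus_2' is 47.5.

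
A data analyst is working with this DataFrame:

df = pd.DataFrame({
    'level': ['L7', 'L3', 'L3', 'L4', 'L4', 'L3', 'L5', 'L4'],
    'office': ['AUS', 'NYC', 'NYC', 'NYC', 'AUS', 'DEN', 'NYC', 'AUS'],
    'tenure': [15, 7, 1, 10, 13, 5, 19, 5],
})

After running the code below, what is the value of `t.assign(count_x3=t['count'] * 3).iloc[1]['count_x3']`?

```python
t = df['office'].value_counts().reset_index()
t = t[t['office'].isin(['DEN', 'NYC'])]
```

3

value_counts of office:
office
NYC    4
AUS    3
DEN    1
Name: count, dtype: int64
reset_index():
  office  count
0    NYC      4
1    AUS      3
2    DEN      1
filter rows where office in ['DEN', 'NYC']:
  office  count
0    NYC      4
2    DEN      1
add column count_x3 = t['count'] * 3:
  office  count  count_x3
0    NYC      4        12
2    DEN      1         3
Then the value at position 1, column 'count_x3': 3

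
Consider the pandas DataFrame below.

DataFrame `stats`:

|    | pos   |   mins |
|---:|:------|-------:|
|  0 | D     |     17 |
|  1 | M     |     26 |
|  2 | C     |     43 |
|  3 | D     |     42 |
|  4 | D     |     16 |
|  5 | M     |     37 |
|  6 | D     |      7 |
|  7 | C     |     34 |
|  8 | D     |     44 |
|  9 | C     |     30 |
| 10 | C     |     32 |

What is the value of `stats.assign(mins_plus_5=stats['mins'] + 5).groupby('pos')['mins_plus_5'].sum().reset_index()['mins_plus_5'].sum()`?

add column mins_plus_5 = stats['mins'] + 5:
   pos  mins  mins_plus_5
0    D    17           22
1    M    26           31
2    C    43           48
3    D    42           47
4    D    16           21
5    M    37           42
6    D     7           12
7    C    34           39
8    D    44           49
9    C    30           35
10   C    32           37
group by pos, sum of mins_plus_5:
pos
C    159
D    151
M     73
Name: mins_plus_5, dtype: int64
reset_index():
  pos  mins_plus_5
0   C          159
1   D          151
2   M           73

383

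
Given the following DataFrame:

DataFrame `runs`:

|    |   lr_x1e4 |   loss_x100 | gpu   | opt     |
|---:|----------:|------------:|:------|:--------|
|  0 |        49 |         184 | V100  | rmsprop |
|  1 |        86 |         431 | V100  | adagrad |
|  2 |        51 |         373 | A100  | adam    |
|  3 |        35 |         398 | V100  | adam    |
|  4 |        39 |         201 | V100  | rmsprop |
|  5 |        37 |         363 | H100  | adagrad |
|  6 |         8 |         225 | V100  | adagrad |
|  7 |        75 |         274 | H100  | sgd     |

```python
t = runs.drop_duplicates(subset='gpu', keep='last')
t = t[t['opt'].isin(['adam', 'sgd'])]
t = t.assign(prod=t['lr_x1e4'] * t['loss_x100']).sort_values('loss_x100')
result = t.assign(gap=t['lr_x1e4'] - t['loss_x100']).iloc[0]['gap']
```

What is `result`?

drop duplicate gpu (keep=last):
   lr_x1e4  loss_x100   gpu      opt
2       51        373  A100     adam
6        8        225  V100  adagrad
7       75        274  H100      sgd
filter rows where opt in ['adam', 'sgd']:
   lr_x1e4  loss_x100   gpu   opt
2       51        373  A100  adam
7       75        274  H100   sgd
add column prod = t['lr_x1e4'] * t['loss_x100']:
   lr_x1e4  loss_x100   gpu   opt   prod
2       51        373  A100  adam  19023
7       75        274  H100   sgd  20550
sort by loss_x100:
   lr_x1e4  loss_x100   gpu   opt   prod
7       75        274  H100   sgd  20550
2       51        373  A100  adam  19023
add column gap = t['lr_x1e4'] - t['loss_x100']:
   lr_x1e4  loss_x100   gpu   opt   prod  gap
7       75        274  H100   sgd  20550 -199
2       51        373  A100  adam  19023 -322
Hence -199.

-199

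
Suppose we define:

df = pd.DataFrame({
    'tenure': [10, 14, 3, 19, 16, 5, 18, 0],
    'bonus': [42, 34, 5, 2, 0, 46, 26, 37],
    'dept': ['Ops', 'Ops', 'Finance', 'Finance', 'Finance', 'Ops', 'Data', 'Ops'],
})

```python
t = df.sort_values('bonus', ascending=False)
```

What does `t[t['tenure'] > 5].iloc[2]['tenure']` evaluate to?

18

sort by bonus descending:
   tenure  bonus     dept
5       5     46      Ops
0      10     42      Ops
7       0     37      Ops
1      14     34      Ops
6      18     26     Data
2       3      5  Finance
3      19      2  Finance
4      16      0  Finance
filter rows where tenure > 5:
   tenure  bonus     dept
0      10     42      Ops
1      14     34      Ops
6      18     26     Data
3      19      2  Finance
4      16      0  Finance
value at position 2, column 'tenure' → 18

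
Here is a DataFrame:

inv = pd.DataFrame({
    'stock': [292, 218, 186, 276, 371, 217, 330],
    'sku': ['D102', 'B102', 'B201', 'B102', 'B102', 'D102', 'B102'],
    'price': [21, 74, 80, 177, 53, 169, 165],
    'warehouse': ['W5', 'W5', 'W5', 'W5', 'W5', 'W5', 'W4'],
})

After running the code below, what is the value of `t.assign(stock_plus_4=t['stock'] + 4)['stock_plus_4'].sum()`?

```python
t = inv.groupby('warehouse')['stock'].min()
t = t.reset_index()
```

524

group by warehouse, min of stock:
warehouse
W4    330
W5    186
Name: stock, dtype: int64
reset_index():
  warehouse  stock
0        W4    330
1        W5    186
add column stock_plus_4 = t['stock'] + 4:
  warehouse  stock  stock_plus_4
0        W4    330           334
1        W5    186           190
The sum of column 'stock_plus_4' is 524.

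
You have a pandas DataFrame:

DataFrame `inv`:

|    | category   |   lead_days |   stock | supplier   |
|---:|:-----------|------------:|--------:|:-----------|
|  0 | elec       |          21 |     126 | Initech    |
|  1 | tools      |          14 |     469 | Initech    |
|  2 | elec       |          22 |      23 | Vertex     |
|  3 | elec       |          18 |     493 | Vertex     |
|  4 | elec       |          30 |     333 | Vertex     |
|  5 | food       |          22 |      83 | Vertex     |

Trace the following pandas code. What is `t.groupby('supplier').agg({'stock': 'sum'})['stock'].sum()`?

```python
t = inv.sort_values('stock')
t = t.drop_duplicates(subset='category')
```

sort by stock:
  category  lead_days  stock supplier
2     elec         22     23   Vertex
5     food         22     83   Vertex
0     elec         21    126  Initech
4     elec         30    333   Vertex
1    tools         14    469  Initech
3     elec         18    493   Vertex
drop duplicate category (keep=first):
  category  lead_days  stock supplier
2     elec         22     23   Vertex
5     food         22     83   Vertex
1    tools         14    469  Initech
group by supplier, sum of stock:
          stock
supplier       
Initech     469
Vertex      106

575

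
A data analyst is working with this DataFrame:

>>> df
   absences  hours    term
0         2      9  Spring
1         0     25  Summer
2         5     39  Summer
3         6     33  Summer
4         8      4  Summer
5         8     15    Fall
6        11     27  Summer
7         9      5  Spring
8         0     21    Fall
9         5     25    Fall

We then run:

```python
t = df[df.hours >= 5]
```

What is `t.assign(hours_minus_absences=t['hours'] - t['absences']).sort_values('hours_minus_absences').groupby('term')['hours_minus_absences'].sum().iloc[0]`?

filter rows where hours >= 5:
   absences  hours    term
0         2      9  Spring
1         0     25  Summer
2         5     39  Summer
3         6     33  Summer
5         8     15    Fall
6        11     27  Summer
7         9      5  Spring
8         0     21    Fall
9         5     25    Fall
add column hours_minus_absences = t['hours'] - t['absences']:
   absences  hours    term  hours_minus_absences
0         2      9  Spring                     7
1         0     25  Summer                    25
2         5     39  Summer                    34
3         6     33  Summer                    27
5         8     15    Fall                     7
6        11     27  Summer                    16
7         9      5  Spring                    -4
8         0     21    Fall                    21
9         5     25    Fall                    20
sort by hours_minus_absences:
   absences  hours    term  hours_minus_absences
7         9      5  Spring                    -4
0         2      9  Spring                     7
5         8     15    Fall                     7
6        11     27  Summer                    16
9         5     25    Fall                    20
8         0     21    Fall                    21
1         0     25  Summer                    25
3         6     33  Summer                    27
2         5     39  Summer                    34
group by term, sum of hours_minus_absences:
term
Fall       48
Spring      3
Summer    102
Name: hours_minus_absences, dtype: int64
Finally, value at position 0 = 48.

48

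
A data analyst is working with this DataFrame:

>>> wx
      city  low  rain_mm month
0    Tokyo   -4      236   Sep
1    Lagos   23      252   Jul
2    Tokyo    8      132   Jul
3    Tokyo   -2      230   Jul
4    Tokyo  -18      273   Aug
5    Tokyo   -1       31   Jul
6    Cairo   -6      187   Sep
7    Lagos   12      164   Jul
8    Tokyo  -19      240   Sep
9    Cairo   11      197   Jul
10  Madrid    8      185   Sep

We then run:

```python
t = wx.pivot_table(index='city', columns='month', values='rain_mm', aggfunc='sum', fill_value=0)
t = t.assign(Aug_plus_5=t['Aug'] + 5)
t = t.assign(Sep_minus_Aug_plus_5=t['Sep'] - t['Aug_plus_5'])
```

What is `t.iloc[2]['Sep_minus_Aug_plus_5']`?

pivot: rows=city, cols=month, sum(rain_mm):
month   Aug  Jul  Sep
city                 
Cairo     0  197  187
Lagos     0  416    0
Madrid    0    0  185
Tokyo   273  393  476
add column Aug_plus_5 = t['Aug'] + 5:
month   Aug  Jul  Sep  Aug_plus_5
city                             
Cairo     0  197  187           5
Lagos     0  416    0           5
Madrid    0    0  185           5
Tokyo   273  393  476         278
add column Sep_minus_Aug_plus_5 = t['Sep'] - t['Aug_plus_5']:
month   Aug  Jul  Sep  Aug_plus_5  Sep_minus_Aug_plus_5
city                                                   
Cairo     0  197  187           5                   182
Lagos     0  416    0           5                    -5
Madrid    0    0  185           5                   180
Tokyo   273  393  476         278                   198
Then the value at position 2, column 'Sep_minus_Aug_plus_5': 180

180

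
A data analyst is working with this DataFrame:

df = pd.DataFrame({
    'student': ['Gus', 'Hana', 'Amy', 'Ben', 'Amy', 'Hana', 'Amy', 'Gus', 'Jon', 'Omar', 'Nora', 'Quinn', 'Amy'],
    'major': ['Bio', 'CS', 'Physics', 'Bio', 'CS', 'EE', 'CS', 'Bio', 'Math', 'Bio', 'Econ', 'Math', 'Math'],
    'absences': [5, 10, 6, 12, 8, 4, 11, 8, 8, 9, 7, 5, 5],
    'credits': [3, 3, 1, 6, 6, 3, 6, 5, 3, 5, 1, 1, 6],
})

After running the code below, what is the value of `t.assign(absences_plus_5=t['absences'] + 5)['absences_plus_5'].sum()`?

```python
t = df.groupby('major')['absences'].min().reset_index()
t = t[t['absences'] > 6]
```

25

group by major, min of absences:
major
Bio        5
CS         8
EE         4
Econ       7
Math       5
Physics    6
Name: absences, dtype: int64
reset_index():
     major  absences
0      Bio         5
1       CS         8
2       EE         4
3     Econ         7
4     Math         5
5  Physics         6
filter rows where absences > 6:
  major  absences
1    CS         8
3  Econ         7
add column absences_plus_5 = t['absences'] + 5:
  major  absences  absences_plus_5
1    CS         8               13
3  Econ         7               12
Finally, sum of column 'absences_plus_5' = 25.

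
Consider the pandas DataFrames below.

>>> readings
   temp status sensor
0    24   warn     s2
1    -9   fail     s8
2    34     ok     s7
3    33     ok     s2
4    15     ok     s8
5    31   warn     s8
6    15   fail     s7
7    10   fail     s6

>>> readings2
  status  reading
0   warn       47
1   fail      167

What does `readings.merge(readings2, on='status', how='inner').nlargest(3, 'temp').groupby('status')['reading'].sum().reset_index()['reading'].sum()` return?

merge on 'status' (how='inner') → 5 rows:
   temp status sensor  reading
0    24   warn     s2       47
1    -9   fail     s8      167
2    31   warn     s8       47
3    15   fail     s7      167
4    10   fail     s6      167
take 3 rows with largest temp:
   temp status sensor  reading
2    31   warn     s8       47
0    24   warn     s2       47
3    15   fail     s7      167
group by status, sum of reading:
status
fail    167
warn     94
Name: reading, dtype: int64
reset_index():
  status  reading
0   fail      167
1   warn       94
Reading off the sum of column 'reading', we get 261.

261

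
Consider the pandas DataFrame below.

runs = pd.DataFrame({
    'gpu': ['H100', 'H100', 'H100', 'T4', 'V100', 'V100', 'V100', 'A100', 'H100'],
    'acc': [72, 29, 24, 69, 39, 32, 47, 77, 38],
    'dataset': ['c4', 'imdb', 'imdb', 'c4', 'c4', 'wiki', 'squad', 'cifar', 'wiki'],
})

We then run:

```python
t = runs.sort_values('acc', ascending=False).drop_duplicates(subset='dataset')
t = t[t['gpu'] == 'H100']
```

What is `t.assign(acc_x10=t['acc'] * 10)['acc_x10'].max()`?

sort by acc descending:
    gpu  acc dataset
7  A100   77   cifar
0  H100   72      c4
3    T4   69      c4
6  V100   47   squad
4  V100   39      c4
8  H100   38    wiki
5  V100   32    wiki
1  H100   29    imdb
2  H100   24    imdb
drop duplicate dataset (keep=first):
    gpu  acc dataset
7  A100   77   cifar
0  H100   72      c4
6  V100   47   squad
8  H100   38    wiki
1  H100   29    imdb
filter rows where gpu == 'H100':
    gpu  acc dataset
0  H100   72      c4
8  H100   38    wiki
1  H100   29    imdb
add column acc_x10 = t['acc'] * 10:
    gpu  acc dataset  acc_x10
0  H100   72      c4      720
8  H100   38    wiki      380
1  H100   29    imdb      290
Finally, max of column 'acc_x10' = 720.

720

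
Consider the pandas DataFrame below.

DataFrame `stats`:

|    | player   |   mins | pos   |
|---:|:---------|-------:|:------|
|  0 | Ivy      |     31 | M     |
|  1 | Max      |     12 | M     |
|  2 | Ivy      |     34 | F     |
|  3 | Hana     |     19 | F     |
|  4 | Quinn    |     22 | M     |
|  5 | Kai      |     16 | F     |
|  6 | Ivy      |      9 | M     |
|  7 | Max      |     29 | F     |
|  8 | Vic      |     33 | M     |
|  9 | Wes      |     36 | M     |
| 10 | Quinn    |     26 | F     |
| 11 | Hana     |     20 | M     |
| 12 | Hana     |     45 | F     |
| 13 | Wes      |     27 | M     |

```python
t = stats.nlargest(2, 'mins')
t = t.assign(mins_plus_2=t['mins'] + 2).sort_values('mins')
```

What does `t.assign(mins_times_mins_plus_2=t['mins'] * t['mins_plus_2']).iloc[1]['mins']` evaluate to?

take 2 rows with largest mins:
   player  mins pos
12   Hana    45   F
9     Wes    36   M
add column mins_plus_2 = t['mins'] + 2:
   player  mins pos  mins_plus_2
12   Hana    45   F           47
9     Wes    36   M           38
sort by mins:
   player  mins pos  mins_plus_2
9     Wes    36   M           38
12   Hana    45   F           47
add column mins_times_mins_plus_2 = t['mins'] * t['mins_plus_2']:
   player  mins pos  mins_plus_2  mins_times_mins_plus_2
9     Wes    36   M           38                    1368
12   Hana    45   F           47                    2115
value at position 1, column 'mins' → 45

45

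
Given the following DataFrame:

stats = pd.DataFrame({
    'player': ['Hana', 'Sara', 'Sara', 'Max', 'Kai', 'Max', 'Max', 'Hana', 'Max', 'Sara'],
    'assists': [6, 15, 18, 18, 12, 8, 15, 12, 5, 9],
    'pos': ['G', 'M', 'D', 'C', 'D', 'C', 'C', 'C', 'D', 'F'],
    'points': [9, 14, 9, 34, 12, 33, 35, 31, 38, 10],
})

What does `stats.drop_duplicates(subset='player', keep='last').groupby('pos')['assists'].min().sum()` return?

26

drop duplicate player (keep=last):
  player  assists pos  points
4    Kai       12   D      12
7   Hana       12   C      31
8    Max        5   D      38
9   Sara        9   F      10
group by pos, min of assists:
pos
C    12
D     5
F     9
Name: assists, dtype: int64
So sum() = 26.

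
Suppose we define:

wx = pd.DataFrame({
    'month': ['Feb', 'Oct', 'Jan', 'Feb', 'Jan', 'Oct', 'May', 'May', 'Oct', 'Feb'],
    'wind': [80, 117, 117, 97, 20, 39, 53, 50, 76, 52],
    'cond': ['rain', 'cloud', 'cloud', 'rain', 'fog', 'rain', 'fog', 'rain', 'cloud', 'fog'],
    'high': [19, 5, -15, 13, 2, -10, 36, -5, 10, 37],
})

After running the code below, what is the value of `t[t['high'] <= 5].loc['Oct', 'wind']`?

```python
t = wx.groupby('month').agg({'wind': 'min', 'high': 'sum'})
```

group by month: min(wind), sum(high):
       wind  high
month            
Feb      52    69
Jan      20   -13
May      50    31
Oct      39     5
filter rows where high <= 5:
       wind  high
month            
Jan      20   -13
Oct      39     5
Finally, value at row 'Oct', column 'wind' = 39.

39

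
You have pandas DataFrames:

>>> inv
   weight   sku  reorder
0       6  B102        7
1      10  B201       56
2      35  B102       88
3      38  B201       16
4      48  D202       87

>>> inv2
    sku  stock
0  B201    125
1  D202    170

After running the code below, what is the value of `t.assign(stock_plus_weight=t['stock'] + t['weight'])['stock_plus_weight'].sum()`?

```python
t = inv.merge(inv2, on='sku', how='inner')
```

516

merge on 'sku' (how='inner') → 3 rows:
   weight   sku  reorder  stock
0      10  B201       56    125
1      38  B201       16    125
2      48  D202       87    170
add column stock_plus_weight = t['stock'] + t['weight']:
   weight   sku  reorder  stock  stock_plus_weight
0      10  B201       56    125                135
1      38  B201       16    125                163
2      48  D202       87    170                218
Reading off the sum of column 'stock_plus_weight', we get 516.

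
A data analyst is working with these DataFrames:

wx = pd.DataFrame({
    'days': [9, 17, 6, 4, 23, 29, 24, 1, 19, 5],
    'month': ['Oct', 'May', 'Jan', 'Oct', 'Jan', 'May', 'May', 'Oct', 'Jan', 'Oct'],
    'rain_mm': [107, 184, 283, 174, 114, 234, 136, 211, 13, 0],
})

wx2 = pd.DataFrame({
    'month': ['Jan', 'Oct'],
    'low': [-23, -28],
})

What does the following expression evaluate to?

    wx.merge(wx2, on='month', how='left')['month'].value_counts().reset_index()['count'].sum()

10

merge on 'month' (how='left') → 10 rows:
   days month  rain_mm   low
0     9   Oct      107 -28.0
1    17   May      184   NaN
2     6   Jan      283 -23.0
3     4   Oct      174 -28.0
4    23   Jan      114 -23.0
5    29   May      234   NaN
6    24   May      136   NaN
7     1   Oct      211 -28.0
8    19   Jan       13 -23.0
9     5   Oct        0 -28.0
value_counts of month:
month
Oct    4
May    3
Jan    3
Name: count, dtype: int64
reset_index():
  month  count
0   Oct      4
1   May      3
2   Jan      3
The sum of column 'count' is 10.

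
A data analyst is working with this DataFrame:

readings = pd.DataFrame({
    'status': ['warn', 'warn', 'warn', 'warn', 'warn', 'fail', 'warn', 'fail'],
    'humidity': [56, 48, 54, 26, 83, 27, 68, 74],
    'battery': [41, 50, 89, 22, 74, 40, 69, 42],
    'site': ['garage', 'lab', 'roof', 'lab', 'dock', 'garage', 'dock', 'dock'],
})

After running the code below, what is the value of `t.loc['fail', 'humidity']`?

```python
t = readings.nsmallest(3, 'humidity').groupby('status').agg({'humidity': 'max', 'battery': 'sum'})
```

27

take 3 rows with smallest humidity:
  status  humidity  battery    site
3   warn        26       22     lab
5   fail        27       40  garage
1   warn        48       50     lab
group by status: max(humidity), sum(battery):
        humidity  battery
status                   
fail          27       40
warn          48       72
So loc['fail', 'humidity'] = 27.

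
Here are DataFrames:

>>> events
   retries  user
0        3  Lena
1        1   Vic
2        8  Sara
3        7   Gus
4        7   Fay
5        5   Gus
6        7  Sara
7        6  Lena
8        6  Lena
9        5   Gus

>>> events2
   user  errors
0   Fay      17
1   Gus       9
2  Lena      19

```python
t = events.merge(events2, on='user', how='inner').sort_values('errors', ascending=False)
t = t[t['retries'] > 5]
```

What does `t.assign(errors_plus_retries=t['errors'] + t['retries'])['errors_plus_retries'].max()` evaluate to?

merge on 'user' (how='inner') → 7 rows:
   retries  user  errors
0        3  Lena      19
1        7   Gus       9
2        7   Fay      17
3        5   Gus       9
4        6  Lena      19
5        6  Lena      19
6        5   Gus       9
sort by errors descending:
   retries  user  errors
0        3  Lena      19
4        6  Lena      19
5        6  Lena      19
2        7   Fay      17
1        7   Gus       9
3        5   Gus       9
6        5   Gus       9
filter rows where retries > 5:
   retries  user  errors
4        6  Lena      19
5        6  Lena      19
2        7   Fay      17
1        7   Gus       9
add column errors_plus_retries = t['errors'] + t['retries']:
   retries  user  errors  errors_plus_retries
4        6  Lena      19                   25
5        6  Lena      19                   25
2        7   Fay      17                   24
1        7   Gus       9                   16
The max of column 'errors_plus_retries' is 25.

25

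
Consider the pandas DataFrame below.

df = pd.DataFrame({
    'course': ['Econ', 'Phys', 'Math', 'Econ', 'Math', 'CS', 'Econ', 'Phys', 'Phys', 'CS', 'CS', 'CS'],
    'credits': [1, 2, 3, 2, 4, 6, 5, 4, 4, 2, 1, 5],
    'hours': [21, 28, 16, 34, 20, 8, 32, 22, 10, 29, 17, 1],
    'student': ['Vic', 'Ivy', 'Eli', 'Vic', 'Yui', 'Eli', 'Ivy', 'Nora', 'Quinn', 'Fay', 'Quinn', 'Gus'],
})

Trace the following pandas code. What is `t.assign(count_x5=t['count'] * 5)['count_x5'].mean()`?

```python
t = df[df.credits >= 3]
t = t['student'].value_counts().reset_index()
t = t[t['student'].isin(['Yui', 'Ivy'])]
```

filter rows where credits >= 3:
   course  credits  hours student
2    Math        3     16     Eli
4    Math        4     20     Yui
5      CS        6      8     Eli
6    Econ        5     32     Ivy
7    Phys        4     22    Nora
8    Phys        4     10   Quinn
11     CS        5      1     Gus
value_counts of student:
student
Eli      2
Yui      1
Ivy      1
Nora     1
Quinn    1
Gus      1
Name: count, dtype: int64
reset_index():
  student  count
0     Eli      2
1     Yui      1
2     Ivy      1
3    Nora      1
4   Quinn      1
5     Gus      1
filter rows where student in ['Yui', 'Ivy']:
  student  count
1     Yui      1
2     Ivy      1
add column count_x5 = t['count'] * 5:
  student  count  count_x5
1     Yui      1         5
2     Ivy      1         5
Then the mean of column 'count_x5': 5.0

5.0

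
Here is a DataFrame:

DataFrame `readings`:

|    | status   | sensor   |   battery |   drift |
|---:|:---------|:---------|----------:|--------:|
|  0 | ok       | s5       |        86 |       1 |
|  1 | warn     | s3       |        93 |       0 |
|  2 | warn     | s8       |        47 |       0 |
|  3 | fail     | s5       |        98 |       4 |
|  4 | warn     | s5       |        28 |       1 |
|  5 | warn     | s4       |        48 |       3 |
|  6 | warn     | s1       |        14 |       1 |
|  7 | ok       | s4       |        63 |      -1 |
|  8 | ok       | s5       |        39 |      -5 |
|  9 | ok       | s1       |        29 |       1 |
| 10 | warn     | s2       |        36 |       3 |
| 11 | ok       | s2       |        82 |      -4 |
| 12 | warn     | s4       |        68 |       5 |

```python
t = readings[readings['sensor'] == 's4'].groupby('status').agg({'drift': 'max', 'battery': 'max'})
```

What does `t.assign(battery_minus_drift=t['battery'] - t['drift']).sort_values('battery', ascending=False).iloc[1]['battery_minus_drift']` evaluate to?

filter rows where sensor == 's4':
   status sensor  battery  drift
5    warn     s4       48      3
7      ok     s4       63     -1
12   warn     s4       68      5
group by status: max(drift), max(battery):
        drift  battery
status                
ok         -1       63
warn        5       68
add column battery_minus_drift = t['battery'] - t['drift']:
        drift  battery  battery_minus_drift
status                                     
ok         -1       63                   64
warn        5       68                   63
sort by battery descending:
        drift  battery  battery_minus_drift
status                                     
warn        5       68                   63
ok         -1       63                   64

64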